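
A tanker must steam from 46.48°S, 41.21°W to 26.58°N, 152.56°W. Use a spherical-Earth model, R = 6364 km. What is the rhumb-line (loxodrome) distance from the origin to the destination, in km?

Rhumb course C = atan2(Δλ, Δψ) with Δψ = ln[tan(π/4+φ₂/2)/tan(π/4+φ₁/2)] = +1.3999, Δλ = -1.9434 → C = 305.77°
d = R·|Δφ| / |cos C| = 6364·1.27514 / 0.58448 = 13884 km

13884 km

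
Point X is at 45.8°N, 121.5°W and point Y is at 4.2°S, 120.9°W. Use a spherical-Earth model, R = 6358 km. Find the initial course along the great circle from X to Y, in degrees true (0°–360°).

179.2°

N = sin Δλ·cos φ₂ = +0.0104;  D = cos φ₁ sin φ₂ − sin φ₁ cos φ₂ cos Δλ = -0.7660
initial course = atan2(N, D) = 179.22°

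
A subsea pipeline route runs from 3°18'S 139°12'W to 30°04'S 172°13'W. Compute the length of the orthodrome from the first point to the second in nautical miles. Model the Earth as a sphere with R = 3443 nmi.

2471 nmi

Haversine: a = sin²(Δφ/2)+cos φ₁ cos φ₂ sin²(Δλ/2) = 0.12334;  σ = 2·atan2(√a,√(1−a))
σ = 41.121° → d = Rσ = 3443·0.71770 = 2471 nmi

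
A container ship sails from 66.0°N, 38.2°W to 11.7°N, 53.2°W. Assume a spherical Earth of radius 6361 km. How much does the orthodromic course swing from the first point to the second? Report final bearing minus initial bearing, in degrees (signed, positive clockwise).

Initial bearing θ₁ = atan2(sin Δλ cos φ₂, cos φ₁ sin φ₂ − sin φ₁ cos φ₂ cos Δλ) = 197.97°
Final bearing θ₂ = (initial bearing from the destination back to the start) + 180° = 187.36°
Δθ = θ₂ − θ₁ = -10.6°

-10.6°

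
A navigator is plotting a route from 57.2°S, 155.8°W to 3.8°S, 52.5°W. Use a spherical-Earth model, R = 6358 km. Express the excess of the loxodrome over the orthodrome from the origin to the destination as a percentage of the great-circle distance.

Great circle: σ = 1.6395 rad → d_gc = Rσ = 10423.9 km
Rhumb: Δφ = +0.9320, Δλ = +1.8029, Δψ = +1.1567, q = Δφ/Δψ = 0.8057 → d_rh = R√(Δφ²+q²Δλ²) = 10973.5 km
Excess = (10973.5 − 10423.9) / 10423.9 = 549.6 / 10423.9 = 5.27% ≈ 5.3%

5.3%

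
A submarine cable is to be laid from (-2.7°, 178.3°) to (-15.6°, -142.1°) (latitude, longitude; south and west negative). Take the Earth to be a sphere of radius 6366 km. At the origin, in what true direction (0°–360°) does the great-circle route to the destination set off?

N = sin Δλ·cos φ₂ = +0.6139;  D = cos φ₁ sin φ₂ − sin φ₁ cos φ₂ cos Δλ = -0.2337
initial course = atan2(N, D) = 110.84°

110.8°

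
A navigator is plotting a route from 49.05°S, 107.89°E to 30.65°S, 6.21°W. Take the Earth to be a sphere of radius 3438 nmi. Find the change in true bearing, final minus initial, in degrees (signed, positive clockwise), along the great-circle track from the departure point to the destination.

At departure: θ₁ = atan2(sin Δλ cos φ₂, cos φ₁ sin φ₂ − sin φ₁ cos φ₂ cos Δλ) = 232.64°
At arrival: θ₂ = atan2(sin Δλ cos φ₁, −cos φ₂ sin φ₁ + sin φ₂ cos φ₁ cos Δλ) = 322.73°
Δθ = θ₂ − θ₁ = +90.1°

+90.1°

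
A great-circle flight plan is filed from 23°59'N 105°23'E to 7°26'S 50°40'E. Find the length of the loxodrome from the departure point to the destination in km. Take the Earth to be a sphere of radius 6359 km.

6880 km

Δψ = ln[tan(π/4+φ₂/2)/tan(π/4+φ₁/2)] = -0.5615;  Δφ = -0.5483 rad,  Δλ = -0.9550 rad
q = Δφ/Δψ = 0.9766
d = R·√(Δφ² + q²Δλ²) = 6359·1.08186 = 6880 km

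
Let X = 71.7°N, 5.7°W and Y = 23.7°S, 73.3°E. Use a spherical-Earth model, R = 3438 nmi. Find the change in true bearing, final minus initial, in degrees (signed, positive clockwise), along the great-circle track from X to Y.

+53.0°

Initial bearing θ₁ = atan2(sin Δλ cos φ₂, cos φ₁ sin φ₂ − sin φ₁ cos φ₂ cos Δλ) = 108.00°
Final bearing θ₂ = (initial bearing from the destination back to the start) + 180° = 160.97°
Δθ = θ₂ − θ₁ = +53.0°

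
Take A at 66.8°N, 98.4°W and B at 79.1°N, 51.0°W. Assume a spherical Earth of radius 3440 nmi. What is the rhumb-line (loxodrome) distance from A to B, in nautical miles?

1087 nmi

Δψ = ln[tan(π/4+φ₂/2)/tan(π/4+φ₁/2)] = +0.7662;  Δφ = +0.2147 rad,  Δλ = +0.8273 rad
q = Δφ/Δψ = 0.2802
d = R·√(Δφ² + q²Δλ²) = 3440·0.31594 = 1087 nmi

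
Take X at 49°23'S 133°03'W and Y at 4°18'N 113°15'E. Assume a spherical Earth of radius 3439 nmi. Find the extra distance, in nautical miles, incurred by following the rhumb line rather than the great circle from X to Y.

Great circle: cos σ = sin φ₁ sin φ₂ + cos φ₁ cos φ₂ cos Δλ,  σ = 1.8943 rad → d_gc = 6514.3 nmi
Rhumb line: Δψ = +1.0692, q = Δφ/Δψ = 0.8763, d_rh = R√(Δφ²+q²Δλ²) = 6793.3 nmi
Excess = 6793.3 − 6514.3 = 279.0 ≈ 279 nmi

279 nmi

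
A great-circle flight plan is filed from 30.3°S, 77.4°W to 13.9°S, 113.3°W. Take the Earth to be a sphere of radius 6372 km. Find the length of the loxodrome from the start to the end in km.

4109 km

Rhumb course C = atan2(Δλ, Δψ) with Δψ = ln[tan(π/4+φ₂/2)/tan(π/4+φ₁/2)] = +0.3103, Δλ = -0.6266 → C = 296.35°
d = R·|Δφ| / |cos C| = 6372·0.28623 / 0.44385 = 4109 km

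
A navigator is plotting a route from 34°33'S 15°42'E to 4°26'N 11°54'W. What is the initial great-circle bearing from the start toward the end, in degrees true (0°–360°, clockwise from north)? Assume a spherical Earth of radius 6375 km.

320.7°

θ = atan2( sin Δλ·cos φ₂ ,  cos φ₁ sin φ₂ − sin φ₁ cos φ₂ cos Δλ )
  = atan2(-0.4619, +0.5648) = 320.72°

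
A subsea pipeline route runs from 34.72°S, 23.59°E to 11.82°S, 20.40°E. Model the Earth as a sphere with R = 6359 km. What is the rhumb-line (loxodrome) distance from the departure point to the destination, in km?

Rhumb course C = atan2(Δλ, Δψ) with Δψ = ln[tan(π/4+φ₂/2)/tan(π/4+φ₁/2)] = +0.4391, Δλ = -0.0557 → C = 352.77°
d = R·|Δφ| / |cos C| = 6359·0.39968 / 0.99206 = 2562 km

2562 km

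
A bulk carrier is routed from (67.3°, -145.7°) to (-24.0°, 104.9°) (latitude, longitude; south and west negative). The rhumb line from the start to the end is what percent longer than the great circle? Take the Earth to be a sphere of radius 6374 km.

Great circle: σ = 2.0856 rad → d_gc = Rσ = 13293.4 km
Rhumb: Δφ = -1.5935, Δλ = -1.9094, Δψ = -2.0375, q = Δφ/Δψ = 0.7821 → d_rh = R√(Δφ²+q²Δλ²) = 13919.7 km
Excess = (13919.7 − 13293.4) / 13293.4 = 626.3 / 13293.4 = 4.71% ≈ 4.7%

4.7%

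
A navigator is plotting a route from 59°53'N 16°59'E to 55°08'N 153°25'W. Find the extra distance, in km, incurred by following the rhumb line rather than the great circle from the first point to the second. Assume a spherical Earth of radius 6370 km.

Great circle: cos σ = sin φ₁ sin φ₂ + cos φ₁ cos φ₂ cos Δλ,  σ = 1.1297 rad → d_gc = 7196.4 km
Rhumb line: Δψ = -0.1546, q = Δφ/Δψ = 0.5363, d_rh = R√(Δφ²+q²Δλ²) = 10173.0 km
Excess = 10173.0 − 7196.4 = 2976.6 ≈ 2977 km

2977 km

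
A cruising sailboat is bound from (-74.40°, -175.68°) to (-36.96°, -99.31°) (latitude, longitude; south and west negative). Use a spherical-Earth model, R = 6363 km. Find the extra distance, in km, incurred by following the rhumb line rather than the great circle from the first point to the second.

312 km

Great circle: cos σ = sin φ₁ sin φ₂ + cos φ₁ cos φ₂ cos Δλ,  σ = 0.8896 rad → d_gc = 5660.3 km
Rhumb line: Δψ = +1.2928, q = Δφ/Δψ = 0.5055, d_rh = R√(Δφ²+q²Δλ²) = 5972.1 km
Excess = 5972.1 − 5660.3 = 311.8 ≈ 312 km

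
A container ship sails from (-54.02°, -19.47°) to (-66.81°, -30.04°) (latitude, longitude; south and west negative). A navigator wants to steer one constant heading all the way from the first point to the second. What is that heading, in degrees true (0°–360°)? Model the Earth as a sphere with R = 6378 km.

Meridional parts: M(φ₁)=-1.1248, M(φ₂)=-1.5839 → ΔM = -0.4591;  Δλ = -0.1845 rad
tan C = Δλ / ΔM = +0.4018 → C = 201.89°

201.9°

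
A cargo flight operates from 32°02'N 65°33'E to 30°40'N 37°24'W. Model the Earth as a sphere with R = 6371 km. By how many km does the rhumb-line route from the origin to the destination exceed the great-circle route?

Great circle: cos σ = sin φ₁ sin φ₂ + cos φ₁ cos φ₂ cos Δλ,  σ = 1.4635 rad → d_gc = 9323.8 km
Rhumb line: Δψ = -0.0279, q = Δφ/Δψ = 0.8540, d_rh = R√(Δφ²+q²Δλ²) = 9777.0 km
Excess = 9777.0 − 9323.8 = 453.2 ≈ 453 km

453 km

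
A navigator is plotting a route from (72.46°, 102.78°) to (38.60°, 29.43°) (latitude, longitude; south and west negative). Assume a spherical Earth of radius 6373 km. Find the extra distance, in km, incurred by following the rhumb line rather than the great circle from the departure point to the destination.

273 km

Great circle: cos σ = sin φ₁ sin φ₂ + cos φ₁ cos φ₂ cos Δλ,  σ = 0.8468 rad → d_gc = 5396.9 km
Rhumb line: Δψ = -1.1377, q = Δφ/Δψ = 0.5194, d_rh = R√(Δφ²+q²Δλ²) = 5669.6 km
Excess = 5669.6 − 5396.9 = 272.7 ≈ 273 km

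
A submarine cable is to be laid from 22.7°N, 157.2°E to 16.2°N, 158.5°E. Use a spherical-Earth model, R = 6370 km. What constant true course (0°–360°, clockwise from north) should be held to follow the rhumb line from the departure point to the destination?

169.3°

Δψ = ln[tan(π/4+φ₂/2)/tan(π/4+φ₁/2)] = -0.1204
Δλ = +0.0227 rad (taken the short way round)
course = atan2(Δλ, Δψ) = 169.33°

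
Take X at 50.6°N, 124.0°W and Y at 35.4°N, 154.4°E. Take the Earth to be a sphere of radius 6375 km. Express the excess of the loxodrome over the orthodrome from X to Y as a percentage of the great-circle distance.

4.6%

Great circle: σ = 1.0202 rad → d_gc = Rσ = 6503.7 km
Rhumb: Δφ = -0.2653, Δλ = -1.4242, Δψ = -0.3657, q = Δφ/Δψ = 0.7254 → d_rh = R√(Δφ²+q²Δλ²) = 6800.0 km
Excess = (6800.0 − 6503.7) / 6503.7 = 296.3 / 6503.7 = 4.56% ≈ 4.6%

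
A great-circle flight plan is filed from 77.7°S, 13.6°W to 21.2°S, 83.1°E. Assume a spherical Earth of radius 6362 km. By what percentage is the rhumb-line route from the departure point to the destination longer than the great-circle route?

8.2%

Great circle: σ = 1.2343 rad → d_gc = Rσ = 7852.8 km
Rhumb: Δφ = +0.9861, Δλ = +1.6877, Δψ = +1.8492, q = Δφ/Δψ = 0.5333 → d_rh = R√(Δφ²+q²Δλ²) = 8493.8 km
Excess = (8493.8 − 7852.8) / 7852.8 = 641.0 / 7852.8 = 8.16% ≈ 8.2%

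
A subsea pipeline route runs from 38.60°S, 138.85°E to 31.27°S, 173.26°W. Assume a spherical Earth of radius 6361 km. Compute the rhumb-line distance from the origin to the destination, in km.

4428 km

Δψ = ln[tan(π/4+φ₂/2)/tan(π/4+φ₁/2)] = +0.1563;  Δφ = +0.1279 rad,  Δλ = +0.8358 rad
q = Δφ/Δψ = 0.8187
d = R·√(Δφ² + q²Δλ²) = 6361·0.69615 = 4428 km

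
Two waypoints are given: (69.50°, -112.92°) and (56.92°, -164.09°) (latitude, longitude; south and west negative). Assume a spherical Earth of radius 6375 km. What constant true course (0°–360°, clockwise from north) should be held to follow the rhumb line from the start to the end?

Δψ = ln[tan(π/4+φ₂/2)/tan(π/4+φ₁/2)] = -0.4961
Δλ = -0.8931 rad (taken the short way round)
course = atan2(Δλ, Δψ) = 240.95°

240.9°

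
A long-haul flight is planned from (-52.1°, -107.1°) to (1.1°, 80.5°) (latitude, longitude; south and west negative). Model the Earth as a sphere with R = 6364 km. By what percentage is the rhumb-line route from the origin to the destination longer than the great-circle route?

Great circle: σ = 2.2446 rad → d_gc = Rσ = 14284.3 km
Rhumb: Δφ = +0.9285, Δλ = -3.0089, Δψ = +1.0882, q = Δφ/Δψ = 0.8533 → d_rh = R√(Δφ²+q²Δλ²) = 17374.7 km
Excess = (17374.7 − 14284.3) / 14284.3 = 3090.4 / 14284.3 = 21.63% ≈ 21.6%

21.6%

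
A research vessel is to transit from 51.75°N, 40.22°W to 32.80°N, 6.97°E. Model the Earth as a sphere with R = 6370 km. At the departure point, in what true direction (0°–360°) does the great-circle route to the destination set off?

100.4°

N = sin Δλ·cos φ₂ = +0.6166;  D = cos φ₁ sin φ₂ − sin φ₁ cos φ₂ cos Δλ = -0.1132
initial course = atan2(N, D) = 100.40°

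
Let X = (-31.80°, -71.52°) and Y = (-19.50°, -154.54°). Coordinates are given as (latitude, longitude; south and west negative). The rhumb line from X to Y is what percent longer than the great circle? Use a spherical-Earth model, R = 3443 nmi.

Great circle: σ = 1.2940 rad → d_gc = Rσ = 4455.3 nmi
Rhumb: Δφ = +0.2147, Δλ = -1.4490, Δψ = +0.2388, q = Δφ/Δψ = 0.8989 → d_rh = R√(Δφ²+q²Δλ²) = 4545.0 nmi
Excess = (4545.0 − 4455.3) / 4455.3 = 89.7 / 4455.3 = 2.01% ≈ 2.0%

2.0%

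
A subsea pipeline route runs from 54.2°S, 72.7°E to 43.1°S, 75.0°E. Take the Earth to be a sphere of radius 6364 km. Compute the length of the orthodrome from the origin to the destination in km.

cos σ = sin φ₁ sin φ₂ + cos φ₁ cos φ₂ cos Δλ
      = sin(-54.20°)sin(-43.10°) + cos(-54.20°)cos(-43.10°)cos(2.30°) = 0.9809
σ = 11.202° → d = Rσ = 6364·0.19551 = 1244 km

1244 km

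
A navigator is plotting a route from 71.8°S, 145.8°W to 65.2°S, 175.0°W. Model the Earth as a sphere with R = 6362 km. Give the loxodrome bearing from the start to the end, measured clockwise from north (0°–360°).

Δψ = ln[tan(π/4+φ₂/2)/tan(π/4+φ₁/2)] = +0.3167
Δλ = -0.5096 rad (taken the short way round)
course = atan2(Δλ, Δψ) = 301.86°

301.9°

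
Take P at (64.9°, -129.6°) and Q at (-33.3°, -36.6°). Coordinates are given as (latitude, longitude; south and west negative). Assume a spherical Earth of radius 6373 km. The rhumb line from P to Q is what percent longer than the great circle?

2.2%

Great circle: σ = 2.1127 rad → d_gc = Rσ = 13464.0 km
Rhumb: Δφ = -1.7139, Δλ = +1.6232, Δψ = -2.1193, q = Δφ/Δψ = 0.8087 → d_rh = R√(Δφ²+q²Δλ²) = 13758.3 km
Excess = (13758.3 − 13464.0) / 13464.0 = 294.3 / 13464.0 = 2.19% ≈ 2.2%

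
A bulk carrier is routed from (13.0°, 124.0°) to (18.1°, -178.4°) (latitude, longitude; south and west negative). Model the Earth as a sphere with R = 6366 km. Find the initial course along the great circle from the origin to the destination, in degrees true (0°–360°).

76.8°

N = sin Δλ·cos φ₂ = +0.8025;  D = cos φ₁ sin φ₂ − sin φ₁ cos φ₂ cos Δλ = +0.1881
initial course = atan2(N, D) = 76.81°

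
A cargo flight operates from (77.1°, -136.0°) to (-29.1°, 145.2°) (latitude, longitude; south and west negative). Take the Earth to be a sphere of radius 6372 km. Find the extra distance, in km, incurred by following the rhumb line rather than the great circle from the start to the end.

358 km

Great circle: cos σ = sin φ₁ sin φ₂ + cos φ₁ cos φ₂ cos Δλ,  σ = 2.0221 rad → d_gc = 12885.1 km
Rhumb line: Δψ = -2.7112, q = Δφ/Δψ = 0.6837, d_rh = R√(Δφ²+q²Δλ²) = 13243.5 km
Excess = 13243.5 − 12885.1 = 358.4 ≈ 358 km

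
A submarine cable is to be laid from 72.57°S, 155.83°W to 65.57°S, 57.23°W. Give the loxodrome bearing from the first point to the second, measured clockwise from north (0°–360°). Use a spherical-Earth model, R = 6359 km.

Meridional parts: M(φ₁)=-1.8754, M(φ₂)=-1.5302 → ΔM = +0.3452;  Δλ = +1.7209 rad
tan C = Δλ / ΔM = +4.9855 → C = 78.66°

78.7°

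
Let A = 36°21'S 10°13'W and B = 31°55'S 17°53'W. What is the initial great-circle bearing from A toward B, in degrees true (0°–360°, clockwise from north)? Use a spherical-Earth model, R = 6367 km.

302.7°

N = sin Δλ·cos φ₂ = -0.1132;  D = cos φ₁ sin φ₂ − sin φ₁ cos φ₂ cos Δλ = +0.0728
initial course = atan2(N, D) = 302.74°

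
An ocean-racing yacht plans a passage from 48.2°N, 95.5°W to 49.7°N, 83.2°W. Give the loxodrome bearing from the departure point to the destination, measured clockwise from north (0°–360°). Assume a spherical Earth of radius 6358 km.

Meridional parts: M(φ₁)=+0.9627, M(φ₂)=+1.0026 → ΔM = +0.0399;  Δλ = +0.2147 rad
tan C = Δλ / ΔM = +5.3845 → C = 79.48°

79.5°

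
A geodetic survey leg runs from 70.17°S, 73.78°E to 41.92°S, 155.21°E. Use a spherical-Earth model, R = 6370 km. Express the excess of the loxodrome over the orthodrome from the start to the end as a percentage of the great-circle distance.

6.4%

Great circle: σ = 0.8418 rad → d_gc = Rσ = 5362.5 km
Rhumb: Δφ = +0.4931, Δλ = +1.4212, Δψ = +0.9368, q = Δφ/Δψ = 0.5263 → d_rh = R√(Δφ²+q²Δλ²) = 5706.7 km
Excess = (5706.7 − 5362.5) / 5362.5 = 344.2 / 5362.5 = 6.42% ≈ 6.4%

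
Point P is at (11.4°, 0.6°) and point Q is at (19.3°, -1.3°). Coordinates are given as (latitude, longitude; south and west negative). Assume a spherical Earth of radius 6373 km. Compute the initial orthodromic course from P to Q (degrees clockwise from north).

347.2°

θ = atan2( sin Δλ·cos φ₂ ,  cos φ₁ sin φ₂ − sin φ₁ cos φ₂ cos Δλ )
  = atan2(-0.0313, +0.1375) = 347.18°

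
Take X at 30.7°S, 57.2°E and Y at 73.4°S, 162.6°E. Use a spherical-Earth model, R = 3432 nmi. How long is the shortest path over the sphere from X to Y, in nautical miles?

Haversine: a = sin²(Δφ/2)+cos φ₁ cos φ₂ sin²(Δλ/2) = 0.28798;  σ = 2·atan2(√a,√(1−a))
σ = 64.911° → d = Rσ = 3432·1.13290 = 3888 nmi

3888 nmi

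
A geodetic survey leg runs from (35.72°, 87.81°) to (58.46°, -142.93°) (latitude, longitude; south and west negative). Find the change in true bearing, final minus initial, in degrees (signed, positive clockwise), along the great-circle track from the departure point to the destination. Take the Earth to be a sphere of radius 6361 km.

+115.2°

Initial bearing θ₁ = atan2(sin Δλ cos φ₂, cos φ₁ sin φ₂ − sin φ₁ cos φ₂ cos Δλ) = 24.59°
Final bearing θ₂ = (initial bearing from the destination back to the start) + 180° = 139.78°
Δθ = θ₂ − θ₁ = +115.2°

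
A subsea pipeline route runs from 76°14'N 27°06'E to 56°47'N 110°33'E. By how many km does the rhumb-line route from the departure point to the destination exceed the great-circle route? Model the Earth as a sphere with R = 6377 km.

301 km

Great circle: cos σ = sin φ₁ sin φ₂ + cos φ₁ cos φ₂ cos Δλ,  σ = 0.5963 rad → d_gc = 3802.3 km
Rhumb line: Δψ = -0.9045, q = Δφ/Δψ = 0.3753, d_rh = R√(Δφ²+q²Δλ²) = 4103.2 km
Excess = 4103.2 − 3802.3 = 300.9 ≈ 301 km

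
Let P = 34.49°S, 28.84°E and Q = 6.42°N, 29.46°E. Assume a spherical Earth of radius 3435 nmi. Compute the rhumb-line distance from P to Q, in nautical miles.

Rhumb course C = atan2(Δλ, Δψ) with Δψ = ln[tan(π/4+φ₂/2)/tan(π/4+φ₁/2)] = +0.7543, Δλ = +0.0108 → C = 0.82°
d = R·|Δφ| / |cos C| = 3435·0.71401 / 0.99990 = 2453 nmi

2453 nmi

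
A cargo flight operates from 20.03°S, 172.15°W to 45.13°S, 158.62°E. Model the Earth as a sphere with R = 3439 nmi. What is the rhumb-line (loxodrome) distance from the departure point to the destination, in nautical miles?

2096 nmi

Δψ = ln[tan(π/4+φ₂/2)/tan(π/4+φ₁/2)] = -0.5277;  Δφ = -0.4381 rad,  Δλ = -0.5102 rad
q = Δφ/Δψ = 0.8302
d = R·√(Δφ² + q²Δλ²) = 3439·0.60935 = 2096 nmi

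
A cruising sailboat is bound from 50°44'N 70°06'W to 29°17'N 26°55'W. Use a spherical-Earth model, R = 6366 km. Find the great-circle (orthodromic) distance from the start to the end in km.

4292 km

cos σ = sin φ₁ sin φ₂ + cos φ₁ cos φ₂ cos Δλ
      = sin(50.73°)sin(29.28°) + cos(50.73°)cos(29.28°)cos(43.18°) = 0.7812
σ = 38.627° → d = Rσ = 6366·0.67417 = 4292 km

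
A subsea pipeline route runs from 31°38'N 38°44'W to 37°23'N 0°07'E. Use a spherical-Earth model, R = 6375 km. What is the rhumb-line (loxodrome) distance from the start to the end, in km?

3616 km

Δψ = ln[tan(π/4+φ₂/2)/tan(π/4+φ₁/2)] = +0.1219;  Δφ = +0.1004 rad,  Δλ = +0.6781 rad
q = Δφ/Δψ = 0.8234
d = R·√(Δφ² + q²Δλ²) = 6375·0.56724 = 3616 km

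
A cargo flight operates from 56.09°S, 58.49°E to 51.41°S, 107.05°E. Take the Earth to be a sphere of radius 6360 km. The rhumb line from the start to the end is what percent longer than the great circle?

Great circle: σ = 0.4971 rad → d_gc = Rσ = 3161.3 km
Rhumb: Δφ = +0.0817, Δλ = +0.8475, Δψ = +0.1383, q = Δφ/Δψ = 0.5905 → d_rh = R√(Δφ²+q²Δλ²) = 3225.3 km
Excess = (3225.3 − 3161.3) / 3161.3 = 64.0 / 3161.3 = 2.02% ≈ 2.0%

2.0%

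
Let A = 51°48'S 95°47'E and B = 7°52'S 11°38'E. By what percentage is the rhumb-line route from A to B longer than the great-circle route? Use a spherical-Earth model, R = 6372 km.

3.0%

Great circle: σ = 1.4000 rad → d_gc = Rσ = 8920.6 km
Rhumb: Δφ = +0.7668, Δλ = -1.4687, Δψ = +0.9228, q = Δφ/Δψ = 0.8310 → d_rh = R√(Δφ²+q²Δλ²) = 9184.0 km
Excess = (9184.0 − 8920.6) / 8920.6 = 263.4 / 8920.6 = 2.953% ≈ 3.0%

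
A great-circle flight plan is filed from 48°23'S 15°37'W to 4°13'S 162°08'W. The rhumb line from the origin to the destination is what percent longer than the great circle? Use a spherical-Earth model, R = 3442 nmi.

11.7%

Great circle: σ = 2.0915 rad → d_gc = Rσ = 7198.8 nmi
Rhumb: Δφ = +0.7709, Δλ = -2.5572, Δψ = +0.8938, q = Δφ/Δψ = 0.8624 → d_rh = R√(Δφ²+q²Δλ²) = 8041.1 nmi
Excess = (8041.1 − 7198.8) / 7198.8 = 842.3 / 7198.8 = 11.70% ≈ 11.7%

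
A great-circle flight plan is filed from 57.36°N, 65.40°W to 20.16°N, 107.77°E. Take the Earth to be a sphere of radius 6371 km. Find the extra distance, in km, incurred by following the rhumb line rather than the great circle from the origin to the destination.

3599 km

Great circle: cos σ = sin φ₁ sin φ₂ + cos φ₁ cos φ₂ cos Δλ,  σ = 1.7849 rad → d_gc = 11371.8 km
Rhumb line: Δψ = -0.8689, q = Δφ/Δψ = 0.7472, d_rh = R√(Δφ²+q²Δλ²) = 14970.8 km
Excess = 14970.8 − 11371.8 = 3599.0 ≈ 3599 km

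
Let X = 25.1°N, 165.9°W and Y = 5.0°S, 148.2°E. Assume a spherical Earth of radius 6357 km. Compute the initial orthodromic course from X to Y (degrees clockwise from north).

N = sin Δλ·cos φ₂ = -0.7154;  D = cos φ₁ sin φ₂ − sin φ₁ cos φ₂ cos Δλ = -0.3730
initial course = atan2(N, D) = 242.46°

242.5°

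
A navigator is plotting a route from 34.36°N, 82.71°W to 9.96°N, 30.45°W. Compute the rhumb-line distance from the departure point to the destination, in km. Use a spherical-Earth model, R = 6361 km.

5969 km

Rhumb course C = atan2(Δλ, Δψ) with Δψ = ln[tan(π/4+φ₂/2)/tan(π/4+φ₁/2)] = -0.4645, Δλ = +0.9121 → C = 116.99°
d = R·|Δφ| / |cos C| = 6361·0.42586 / 0.45383 = 5969 km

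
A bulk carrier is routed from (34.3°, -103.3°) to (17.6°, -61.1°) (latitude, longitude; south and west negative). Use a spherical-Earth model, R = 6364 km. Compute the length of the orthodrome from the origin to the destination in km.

4564 km

Haversine: a = sin²(Δφ/2)+cos φ₁ cos φ₂ sin²(Δλ/2) = 0.12314;  σ = 2·atan2(√a,√(1−a))
σ = 41.086° → d = Rσ = 6364·0.71709 = 4564 km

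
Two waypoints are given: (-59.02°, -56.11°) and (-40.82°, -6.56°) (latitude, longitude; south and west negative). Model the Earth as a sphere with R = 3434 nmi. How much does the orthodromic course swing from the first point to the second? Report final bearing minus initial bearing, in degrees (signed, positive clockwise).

-39.4°

At departure: θ₁ = atan2(sin Δλ cos φ₂, cos φ₁ sin φ₂ − sin φ₁ cos φ₂ cos Δλ) = 81.66°
At arrival: θ₂ = atan2(sin Δλ cos φ₁, −cos φ₂ sin φ₁ + sin φ₂ cos φ₁ cos Δλ) = 42.30°
Δθ = θ₂ − θ₁ = -39.4°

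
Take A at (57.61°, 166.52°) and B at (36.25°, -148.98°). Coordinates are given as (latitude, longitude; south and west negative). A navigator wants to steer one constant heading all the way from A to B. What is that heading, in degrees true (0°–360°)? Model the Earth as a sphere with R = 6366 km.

125.6°

Meridional parts: M(φ₁)=+1.2364, M(φ₂)=+0.6797 → ΔM = -0.5567;  Δλ = +0.7767 rad
tan C = Δλ / ΔM = -1.3951 → C = 125.63°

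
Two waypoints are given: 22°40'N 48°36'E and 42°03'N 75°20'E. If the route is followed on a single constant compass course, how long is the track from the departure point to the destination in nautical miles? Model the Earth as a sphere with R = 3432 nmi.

Rhumb course C = atan2(Δλ, Δψ) with Δψ = ln[tan(π/4+φ₂/2)/tan(π/4+φ₁/2)] = +0.4040, Δλ = +0.4666 → C = 49.11°
d = R·|Δφ| / |cos C| = 3432·0.33830 / 0.65458 = 1774 nmi

1774 nmi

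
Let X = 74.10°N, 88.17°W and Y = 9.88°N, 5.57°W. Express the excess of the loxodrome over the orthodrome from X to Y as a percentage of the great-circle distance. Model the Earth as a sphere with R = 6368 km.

Great circle: σ = 1.3697 rad → d_gc = Rσ = 8722.0 km
Rhumb: Δφ = -1.1209, Δλ = +1.4416, Δψ = -1.7953, q = Δφ/Δψ = 0.6243 → d_rh = R√(Δφ²+q²Δλ²) = 9154.0 km
Excess = (9154.0 − 8722.0) / 8722.0 = 432.0 / 8722.0 = 4.953% ≈ 5.0%

5.0%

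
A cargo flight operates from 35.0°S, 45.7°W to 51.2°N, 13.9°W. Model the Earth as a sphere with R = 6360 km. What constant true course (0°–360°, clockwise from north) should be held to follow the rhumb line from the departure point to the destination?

18.1°

Meridional parts: M(φ₁)=-0.6528, M(φ₂)=+1.0437 → ΔM = +1.6965;  Δλ = +0.5550 rad
tan C = Δλ / ΔM = +0.3271 → C = 18.12°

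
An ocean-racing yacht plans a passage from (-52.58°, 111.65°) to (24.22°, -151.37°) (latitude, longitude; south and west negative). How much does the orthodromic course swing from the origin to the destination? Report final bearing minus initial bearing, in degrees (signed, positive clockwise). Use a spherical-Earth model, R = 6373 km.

At departure: θ₁ = atan2(sin Δλ cos φ₂, cos φ₁ sin φ₂ − sin φ₁ cos φ₂ cos Δλ) = 79.90°
At arrival: θ₂ = atan2(sin Δλ cos φ₁, −cos φ₂ sin φ₁ + sin φ₂ cos φ₁ cos Δλ) = 40.99°
Δθ = θ₂ − θ₁ = -38.9°

-38.9°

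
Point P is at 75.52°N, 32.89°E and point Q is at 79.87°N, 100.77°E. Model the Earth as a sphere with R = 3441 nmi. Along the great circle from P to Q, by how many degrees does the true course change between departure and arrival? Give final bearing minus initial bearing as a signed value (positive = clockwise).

+66.7°

Initial bearing θ₁ = atan2(sin Δλ cos φ₂, cos φ₁ sin φ₂ − sin φ₁ cos φ₂ cos Δλ) = 41.83°
Final bearing θ₂ = (initial bearing from the destination back to the start) + 180° = 108.52°
Δθ = θ₂ − θ₁ = +66.7°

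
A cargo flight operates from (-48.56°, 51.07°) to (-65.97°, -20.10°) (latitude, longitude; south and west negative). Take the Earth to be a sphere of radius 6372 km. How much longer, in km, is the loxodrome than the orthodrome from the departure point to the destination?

Great circle: cos σ = sin φ₁ sin φ₂ + cos φ₁ cos φ₂ cos Δλ,  σ = 0.6893 rad → d_gc = 4392.5 km
Rhumb line: Δψ = -0.5751, q = Δφ/Δψ = 0.5284, d_rh = R√(Δφ²+q²Δλ²) = 4608.4 km
Excess = 4608.4 − 4392.5 = 215.9 ≈ 216 km

216 km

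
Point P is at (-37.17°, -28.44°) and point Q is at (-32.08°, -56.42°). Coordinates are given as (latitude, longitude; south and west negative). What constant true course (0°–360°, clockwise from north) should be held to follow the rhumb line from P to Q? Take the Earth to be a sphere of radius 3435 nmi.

282.5°

Δψ = ln[tan(π/4+φ₂/2)/tan(π/4+φ₁/2)] = +0.1080
Δλ = -0.4883 rad (taken the short way round)
course = atan2(Δλ, Δψ) = 282.47°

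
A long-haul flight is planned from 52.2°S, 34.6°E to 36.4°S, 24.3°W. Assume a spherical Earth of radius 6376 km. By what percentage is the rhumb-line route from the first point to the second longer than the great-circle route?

Great circle: σ = 0.7616 rad → d_gc = Rσ = 4856.2 km
Rhumb: Δφ = +0.2758, Δλ = -1.0280, Δψ = +0.3889, q = Δφ/Δψ = 0.7091 → d_rh = R√(Δφ²+q²Δλ²) = 4969.0 km
Excess = (4969.0 − 4856.2) / 4856.2 = 112.8 / 4856.2 = 2.32% ≈ 2.3%

2.3%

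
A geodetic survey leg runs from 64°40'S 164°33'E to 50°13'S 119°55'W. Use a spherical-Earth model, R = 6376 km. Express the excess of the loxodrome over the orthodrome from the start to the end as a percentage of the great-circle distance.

5.6%

Great circle: σ = 0.7029 rad → d_gc = Rσ = 4481.7 km
Rhumb: Δφ = +0.2522, Δλ = +1.3183, Δψ = +0.4762, q = Δφ/Δψ = 0.5296 → d_rh = R√(Δφ²+q²Δλ²) = 4733.2 km
Excess = (4733.2 − 4481.7) / 4481.7 = 251.5 / 4481.7 = 5.61% ≈ 5.6%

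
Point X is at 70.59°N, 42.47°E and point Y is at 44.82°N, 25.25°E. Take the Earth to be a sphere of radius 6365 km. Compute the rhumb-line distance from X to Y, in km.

3022 km

Rhumb course C = atan2(Δλ, Δψ) with Δψ = ln[tan(π/4+φ₂/2)/tan(π/4+φ₁/2)] = -0.8890, Δλ = -0.3005 → C = 198.68°
d = R·|Δφ| / |cos C| = 6365·0.44977 / 0.94733 = 3022 km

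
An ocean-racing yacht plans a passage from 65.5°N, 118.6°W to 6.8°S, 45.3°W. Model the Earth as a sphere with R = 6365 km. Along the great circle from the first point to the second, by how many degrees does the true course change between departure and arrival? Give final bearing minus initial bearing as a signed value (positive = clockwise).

+48.6°

At departure: θ₁ = atan2(sin Δλ cos φ₂, cos φ₁ sin φ₂ − sin φ₁ cos φ₂ cos Δλ) = 107.98°
At arrival: θ₂ = atan2(sin Δλ cos φ₁, −cos φ₂ sin φ₁ + sin φ₂ cos φ₁ cos Δλ) = 156.60°
Δθ = θ₂ − θ₁ = +48.6°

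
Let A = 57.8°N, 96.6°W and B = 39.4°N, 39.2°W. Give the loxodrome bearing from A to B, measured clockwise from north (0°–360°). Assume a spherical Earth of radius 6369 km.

116.2°

Meridional parts: M(φ₁)=+1.2426, M(φ₂)=+0.7493 → ΔM = -0.4933;  Δλ = +1.0018 rad
tan C = Δλ / ΔM = -2.0309 → C = 116.22°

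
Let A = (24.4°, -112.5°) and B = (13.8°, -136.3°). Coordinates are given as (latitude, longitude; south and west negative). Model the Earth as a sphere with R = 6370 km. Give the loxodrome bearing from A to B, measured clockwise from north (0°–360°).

244.7°

Meridional parts: M(φ₁)=+0.4393, M(φ₂)=+0.2432 → ΔM = -0.1961;  Δλ = -0.4154 rad
tan C = Δλ / ΔM = +2.1179 → C = 244.73°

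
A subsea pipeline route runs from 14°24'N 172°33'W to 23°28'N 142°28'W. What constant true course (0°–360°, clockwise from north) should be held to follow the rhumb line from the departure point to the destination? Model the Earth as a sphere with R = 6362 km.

72.3°

Meridional parts: M(φ₁)=+0.2540, M(φ₂)=+0.4215 → ΔM = +0.1675;  Δλ = +0.5251 rad
tan C = Δλ / ΔM = +3.1345 → C = 72.31°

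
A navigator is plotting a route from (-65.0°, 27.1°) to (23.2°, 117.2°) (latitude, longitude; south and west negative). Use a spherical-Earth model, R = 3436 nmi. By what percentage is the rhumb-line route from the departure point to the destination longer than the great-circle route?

Great circle: σ = 1.9366 rad → d_gc = Rσ = 6654.2 nmi
Rhumb: Δφ = +1.5394, Δλ = +1.5725, Δψ = +1.9229, q = Δφ/Δψ = 0.8005 → d_rh = R√(Δφ²+q²Δλ²) = 6832.8 nmi
Excess = (6832.8 − 6654.2) / 6654.2 = 178.6 / 6654.2 = 2.68% ≈ 2.7%

2.7%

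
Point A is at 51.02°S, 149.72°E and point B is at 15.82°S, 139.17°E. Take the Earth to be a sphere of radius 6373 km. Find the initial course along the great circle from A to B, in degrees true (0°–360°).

342.6°

θ = atan2( sin Δλ·cos φ₂ ,  cos φ₁ sin φ₂ − sin φ₁ cos φ₂ cos Δλ )
  = atan2(-0.1762, +0.5638) = 342.65°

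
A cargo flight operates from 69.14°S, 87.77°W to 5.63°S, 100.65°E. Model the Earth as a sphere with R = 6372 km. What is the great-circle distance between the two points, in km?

Haversine: a = sin²(Δφ/2)+cos φ₁ cos φ₂ sin²(Δλ/2) = 0.62944;  σ = 2·atan2(√a,√(1−a))
σ = 105.003° → d = Rσ = 6372·1.83265 = 11678 km

11678 km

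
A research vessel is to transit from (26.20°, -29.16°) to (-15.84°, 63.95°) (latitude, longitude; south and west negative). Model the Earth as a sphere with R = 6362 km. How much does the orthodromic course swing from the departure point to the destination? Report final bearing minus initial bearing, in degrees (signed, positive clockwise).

Initial bearing θ₁ = atan2(sin Δλ cos φ₂, cos φ₁ sin φ₂ − sin φ₁ cos φ₂ cos Δλ) = 103.01°
Final bearing θ₂ = (initial bearing from the destination back to the start) + 180° = 114.67°
Δθ = θ₂ − θ₁ = +11.7°

+11.7°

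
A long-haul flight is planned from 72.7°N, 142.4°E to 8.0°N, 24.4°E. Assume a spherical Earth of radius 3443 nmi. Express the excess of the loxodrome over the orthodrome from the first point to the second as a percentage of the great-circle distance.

Great circle: σ = 1.5762 rad → d_gc = Rσ = 5426.8 nmi
Rhumb: Δφ = -1.1292, Δλ = -2.0595, Δψ = -1.7429, q = Δφ/Δψ = 0.6479 → d_rh = R√(Δφ²+q²Δλ²) = 6018.4 nmi
Excess = (6018.4 − 5426.8) / 5426.8 = 591.6 / 5426.8 = 10.90% ≈ 10.9%

10.9%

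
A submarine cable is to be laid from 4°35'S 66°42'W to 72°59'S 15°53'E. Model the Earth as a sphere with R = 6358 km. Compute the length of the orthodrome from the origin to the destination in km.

9260 km

cos σ = sin φ₁ sin φ₂ + cos φ₁ cos φ₂ cos Δλ
      = sin(-4.58°)sin(-72.98°) + cos(-4.58°)cos(-72.98°)cos(82.58°) = 0.1141
σ = 83.450° → d = Rσ = 6358·1.45648 = 9260 km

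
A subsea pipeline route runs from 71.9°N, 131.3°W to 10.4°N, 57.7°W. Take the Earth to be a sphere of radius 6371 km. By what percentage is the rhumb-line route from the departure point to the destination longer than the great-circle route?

Great circle: σ = 1.3100 rad → d_gc = Rσ = 8345.9 km
Rhumb: Δφ = -1.0734, Δλ = +1.2846, Δψ = -1.6546, q = Δφ/Δψ = 0.6487 → d_rh = R√(Δφ²+q²Δλ²) = 8657.5 km
Excess = (8657.5 − 8345.9) / 8345.9 = 311.6 / 8345.9 = 3.73% ≈ 3.7%

3.7%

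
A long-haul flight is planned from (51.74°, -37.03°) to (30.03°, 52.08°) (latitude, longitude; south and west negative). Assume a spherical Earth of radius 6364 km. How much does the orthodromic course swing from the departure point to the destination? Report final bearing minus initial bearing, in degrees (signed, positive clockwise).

Initial bearing θ₁ = atan2(sin Δλ cos φ₂, cos φ₁ sin φ₂ − sin φ₁ cos φ₂ cos Δλ) = 70.93°
Final bearing θ₂ = (initial bearing from the destination back to the start) + 180° = 137.47°
Δθ = θ₂ − θ₁ = +66.5°

+66.5°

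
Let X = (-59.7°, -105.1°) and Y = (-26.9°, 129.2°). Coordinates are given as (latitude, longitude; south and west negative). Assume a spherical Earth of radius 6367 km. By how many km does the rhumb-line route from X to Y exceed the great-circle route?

1241 km

Great circle: cos σ = sin φ₁ sin φ₂ + cos φ₁ cos φ₂ cos Δλ,  σ = 1.4424 rad → d_gc = 9183.6 km
Rhumb line: Δψ = +0.8188, q = Δφ/Δψ = 0.6992, d_rh = R√(Δφ²+q²Δλ²) = 10424.4 km
Excess = 10424.4 − 9183.6 = 1240.8 ≈ 1241 km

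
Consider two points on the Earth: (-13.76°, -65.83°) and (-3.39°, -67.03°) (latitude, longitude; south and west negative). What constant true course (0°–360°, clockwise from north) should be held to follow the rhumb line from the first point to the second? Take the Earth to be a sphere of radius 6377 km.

Meridional parts: M(φ₁)=-0.2425, M(φ₂)=-0.0592 → ΔM = +0.1833;  Δλ = -0.0209 rad
tan C = Δλ / ΔM = -0.1143 → C = 353.48°

353.5°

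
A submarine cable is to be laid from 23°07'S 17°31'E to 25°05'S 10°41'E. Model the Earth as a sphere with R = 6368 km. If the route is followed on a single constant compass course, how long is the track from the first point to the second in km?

727 km

Rhumb course C = atan2(Δλ, Δψ) with Δψ = ln[tan(π/4+φ₂/2)/tan(π/4+φ₁/2)] = -0.0376, Δλ = -0.1193 → C = 252.50°
d = R·|Δφ| / |cos C| = 6368·0.03432 / 0.30071 = 727 km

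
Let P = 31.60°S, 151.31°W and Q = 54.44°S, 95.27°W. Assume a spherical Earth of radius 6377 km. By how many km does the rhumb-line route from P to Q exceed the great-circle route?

Great circle: cos σ = sin φ₁ sin φ₂ + cos φ₁ cos φ₂ cos Δλ,  σ = 0.7912 rad → d_gc = 5045.8 km
Rhumb line: Δψ = -0.5555, q = Δφ/Δψ = 0.7176, d_rh = R√(Δφ²+q²Δλ²) = 5147.5 km
Excess = 5147.5 − 5045.8 = 101.7 ≈ 102 km

102 km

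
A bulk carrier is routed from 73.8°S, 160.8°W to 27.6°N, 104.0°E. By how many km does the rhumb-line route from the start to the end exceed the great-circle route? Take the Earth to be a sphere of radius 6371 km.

Great circle: cos σ = sin φ₁ sin φ₂ + cos φ₁ cos φ₂ cos Δλ,  σ = 2.0570 rad → d_gc = 13105.4 km
Rhumb line: Δψ = +2.4512, q = Δφ/Δψ = 0.7220, d_rh = R√(Δφ²+q²Δλ²) = 13621.5 km
Excess = 13621.5 − 13105.4 = 516.1 ≈ 516 km

516 km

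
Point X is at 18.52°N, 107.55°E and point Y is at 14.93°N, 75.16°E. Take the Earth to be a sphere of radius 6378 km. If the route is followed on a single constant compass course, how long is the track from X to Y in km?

3475 km

Rhumb course C = atan2(Δλ, Δψ) with Δψ = ln[tan(π/4+φ₂/2)/tan(π/4+φ₁/2)] = -0.0654, Δλ = -0.5653 → C = 263.40°
d = R·|Δφ| / |cos C| = 6378·0.06266 / 0.11499 = 3475 km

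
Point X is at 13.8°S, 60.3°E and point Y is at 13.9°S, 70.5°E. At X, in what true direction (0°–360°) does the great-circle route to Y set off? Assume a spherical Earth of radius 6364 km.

91.8°

N = sin Δλ·cos φ₂ = +0.1719;  D = cos φ₁ sin φ₂ − sin φ₁ cos φ₂ cos Δλ = -0.0054
initial course = atan2(N, D) = 91.80°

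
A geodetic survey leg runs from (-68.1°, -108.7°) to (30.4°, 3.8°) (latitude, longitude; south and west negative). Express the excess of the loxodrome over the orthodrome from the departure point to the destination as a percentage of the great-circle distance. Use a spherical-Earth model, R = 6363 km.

Great circle: σ = 2.2051 rad → d_gc = Rσ = 14031.1 km
Rhumb: Δφ = +1.7191, Δλ = +1.9635, Δψ = +2.2000, q = Δφ/Δψ = 0.7814 → d_rh = R√(Δφ²+q²Δλ²) = 14662.1 km
Excess = (14662.1 − 14031.1) / 14031.1 = 631.0 / 14031.1 = 4.50% ≈ 4.5%

4.5%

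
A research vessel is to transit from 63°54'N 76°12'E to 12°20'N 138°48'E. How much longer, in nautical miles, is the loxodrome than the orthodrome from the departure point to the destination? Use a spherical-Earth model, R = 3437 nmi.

Great circle: cos σ = sin φ₁ sin φ₂ + cos φ₁ cos φ₂ cos Δλ,  σ = 1.1706 rad → d_gc = 4023.3 nmi
Rhumb line: Δψ = -1.2450, q = Δφ/Δψ = 0.7229, d_rh = R√(Δφ²+q²Δλ²) = 4115.6 nmi
Excess = 4115.6 − 4023.3 = 92.3 ≈ 92 nmi

92 nmi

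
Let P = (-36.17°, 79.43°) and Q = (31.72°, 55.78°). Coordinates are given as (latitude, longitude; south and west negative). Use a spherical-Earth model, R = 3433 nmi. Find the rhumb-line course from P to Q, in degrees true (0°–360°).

Δψ = ln[tan(π/4+φ₂/2)/tan(π/4+φ₁/2)] = +1.2622
Δλ = -0.4128 rad (taken the short way round)
course = atan2(Δλ, Δψ) = 341.89°

341.9°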